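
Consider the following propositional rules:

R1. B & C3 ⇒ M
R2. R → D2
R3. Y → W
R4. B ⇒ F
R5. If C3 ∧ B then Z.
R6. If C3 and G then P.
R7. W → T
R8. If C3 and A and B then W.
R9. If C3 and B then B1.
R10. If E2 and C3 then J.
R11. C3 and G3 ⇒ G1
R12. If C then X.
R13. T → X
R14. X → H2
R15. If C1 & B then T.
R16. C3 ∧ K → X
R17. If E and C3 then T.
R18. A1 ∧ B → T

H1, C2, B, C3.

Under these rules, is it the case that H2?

Forward chaining from the given facts derives: M, F, Z, B1.
The only rule concluding H2 is R14, which needs X; that is never established.

No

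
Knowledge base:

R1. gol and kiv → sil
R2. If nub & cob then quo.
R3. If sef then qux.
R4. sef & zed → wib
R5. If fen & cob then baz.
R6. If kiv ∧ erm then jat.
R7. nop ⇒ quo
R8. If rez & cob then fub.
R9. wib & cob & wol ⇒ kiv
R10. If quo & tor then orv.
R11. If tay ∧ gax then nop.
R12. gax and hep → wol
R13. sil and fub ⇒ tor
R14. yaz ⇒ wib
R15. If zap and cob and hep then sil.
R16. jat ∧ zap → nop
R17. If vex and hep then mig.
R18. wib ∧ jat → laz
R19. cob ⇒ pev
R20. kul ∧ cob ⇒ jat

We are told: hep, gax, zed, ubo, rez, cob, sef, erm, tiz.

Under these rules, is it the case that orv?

No

Forward chaining from the given facts derives: qux, wib, fub, wol, pev, kiv, jat, laz.
The only rule concluding orv is R10, which needs quo; that is never established.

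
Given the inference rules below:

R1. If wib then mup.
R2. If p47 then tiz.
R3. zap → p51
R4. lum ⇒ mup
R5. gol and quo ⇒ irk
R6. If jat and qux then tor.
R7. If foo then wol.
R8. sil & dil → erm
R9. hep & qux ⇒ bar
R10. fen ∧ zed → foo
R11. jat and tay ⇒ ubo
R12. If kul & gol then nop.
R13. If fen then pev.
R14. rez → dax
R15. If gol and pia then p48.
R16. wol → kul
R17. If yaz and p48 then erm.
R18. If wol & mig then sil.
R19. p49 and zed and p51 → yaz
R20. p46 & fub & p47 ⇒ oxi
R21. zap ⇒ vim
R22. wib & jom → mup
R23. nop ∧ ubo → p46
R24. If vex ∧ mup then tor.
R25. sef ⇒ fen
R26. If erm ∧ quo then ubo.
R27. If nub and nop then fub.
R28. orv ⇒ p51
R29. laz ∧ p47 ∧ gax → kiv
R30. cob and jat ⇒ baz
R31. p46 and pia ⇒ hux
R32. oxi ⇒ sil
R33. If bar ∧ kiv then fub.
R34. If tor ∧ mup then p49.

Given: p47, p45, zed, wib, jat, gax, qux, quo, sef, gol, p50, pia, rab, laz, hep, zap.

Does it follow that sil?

mup  (by R1: wib)
p51  (by R3: zap)
tor  (by R6: jat, qux)
bar  (by R9: hep, qux)
p48  (by R15: gol, pia)
fen  (by R25: sef)
kiv  (by R29: laz, p47, gax)
fub  (by R33: bar, kiv)
p49  (by R34: tor, mup)
foo  (by R10: fen, zed)
yaz  (by R19: p49, zed, p51)
wol  (by R7: foo)
kul  (by R16: wol)
erm  (by R17: yaz, p48)
ubo  (by R26: erm, quo)
nop  (by R12: kul, gol)
p46  (by R23: nop, ubo)
oxi  (by R20: p46, fub, p47)
sil  (by R32: oxi)

Yes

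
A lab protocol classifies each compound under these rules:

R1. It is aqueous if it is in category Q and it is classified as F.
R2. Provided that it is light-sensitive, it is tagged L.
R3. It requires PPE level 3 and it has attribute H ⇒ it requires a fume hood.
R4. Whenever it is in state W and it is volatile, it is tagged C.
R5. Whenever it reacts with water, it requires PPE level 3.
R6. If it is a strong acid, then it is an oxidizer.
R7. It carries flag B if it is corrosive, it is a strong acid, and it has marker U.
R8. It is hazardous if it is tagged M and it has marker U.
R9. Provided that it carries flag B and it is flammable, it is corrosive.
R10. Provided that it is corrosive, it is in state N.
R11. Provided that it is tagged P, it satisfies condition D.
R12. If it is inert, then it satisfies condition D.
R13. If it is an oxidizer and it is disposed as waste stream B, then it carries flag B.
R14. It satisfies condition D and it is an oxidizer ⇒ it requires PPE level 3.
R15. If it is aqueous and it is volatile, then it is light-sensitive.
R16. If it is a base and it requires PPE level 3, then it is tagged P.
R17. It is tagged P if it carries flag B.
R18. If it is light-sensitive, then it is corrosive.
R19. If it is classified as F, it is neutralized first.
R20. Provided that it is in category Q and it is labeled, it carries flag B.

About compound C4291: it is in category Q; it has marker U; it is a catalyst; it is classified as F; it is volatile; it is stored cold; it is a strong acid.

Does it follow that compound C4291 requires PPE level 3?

Yes

By R1 (it is in category Q, it is classified as F): it is aqueous.
By R6 (it is a strong acid): it is an oxidizer.
By R15 (it is aqueous, it is volatile): it is light-sensitive.
By R18 (it is light-sensitive): it is corrosive.
By R7 (it is corrosive, it is a strong acid, it has marker U): it carries flag B.
By R17 (it carries flag B): it is tagged P.
By R11 (it is tagged P): it satisfies condition D.
By R14 (it satisfies condition D, it is an oxidizer): it requires PPE level 3.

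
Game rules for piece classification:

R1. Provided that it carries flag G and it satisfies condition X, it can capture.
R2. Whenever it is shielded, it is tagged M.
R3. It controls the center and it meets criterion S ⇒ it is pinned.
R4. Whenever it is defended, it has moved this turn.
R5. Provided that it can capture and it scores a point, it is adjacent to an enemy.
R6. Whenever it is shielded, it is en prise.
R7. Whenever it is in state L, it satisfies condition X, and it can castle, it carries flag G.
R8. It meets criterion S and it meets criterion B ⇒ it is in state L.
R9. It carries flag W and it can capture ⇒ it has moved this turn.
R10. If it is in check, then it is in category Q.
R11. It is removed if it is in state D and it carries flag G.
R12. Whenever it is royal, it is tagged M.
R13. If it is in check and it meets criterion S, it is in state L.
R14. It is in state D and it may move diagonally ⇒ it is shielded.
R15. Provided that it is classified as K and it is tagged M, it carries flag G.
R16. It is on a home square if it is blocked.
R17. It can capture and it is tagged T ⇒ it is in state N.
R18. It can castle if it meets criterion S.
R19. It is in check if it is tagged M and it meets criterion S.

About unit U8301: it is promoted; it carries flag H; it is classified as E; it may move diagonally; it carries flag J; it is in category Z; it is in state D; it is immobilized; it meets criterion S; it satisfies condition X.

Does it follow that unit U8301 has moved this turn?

No

Forward chaining from the given facts derives: is shielded, can castle, is tagged M, is en prise, is in check, is in category Q, is in state L, carries flag G, is removed, can capture.
Rules concluding "it has moved this turn": R4 needs "it is defended"; R9 needs "it carries flag W" — none of these are established.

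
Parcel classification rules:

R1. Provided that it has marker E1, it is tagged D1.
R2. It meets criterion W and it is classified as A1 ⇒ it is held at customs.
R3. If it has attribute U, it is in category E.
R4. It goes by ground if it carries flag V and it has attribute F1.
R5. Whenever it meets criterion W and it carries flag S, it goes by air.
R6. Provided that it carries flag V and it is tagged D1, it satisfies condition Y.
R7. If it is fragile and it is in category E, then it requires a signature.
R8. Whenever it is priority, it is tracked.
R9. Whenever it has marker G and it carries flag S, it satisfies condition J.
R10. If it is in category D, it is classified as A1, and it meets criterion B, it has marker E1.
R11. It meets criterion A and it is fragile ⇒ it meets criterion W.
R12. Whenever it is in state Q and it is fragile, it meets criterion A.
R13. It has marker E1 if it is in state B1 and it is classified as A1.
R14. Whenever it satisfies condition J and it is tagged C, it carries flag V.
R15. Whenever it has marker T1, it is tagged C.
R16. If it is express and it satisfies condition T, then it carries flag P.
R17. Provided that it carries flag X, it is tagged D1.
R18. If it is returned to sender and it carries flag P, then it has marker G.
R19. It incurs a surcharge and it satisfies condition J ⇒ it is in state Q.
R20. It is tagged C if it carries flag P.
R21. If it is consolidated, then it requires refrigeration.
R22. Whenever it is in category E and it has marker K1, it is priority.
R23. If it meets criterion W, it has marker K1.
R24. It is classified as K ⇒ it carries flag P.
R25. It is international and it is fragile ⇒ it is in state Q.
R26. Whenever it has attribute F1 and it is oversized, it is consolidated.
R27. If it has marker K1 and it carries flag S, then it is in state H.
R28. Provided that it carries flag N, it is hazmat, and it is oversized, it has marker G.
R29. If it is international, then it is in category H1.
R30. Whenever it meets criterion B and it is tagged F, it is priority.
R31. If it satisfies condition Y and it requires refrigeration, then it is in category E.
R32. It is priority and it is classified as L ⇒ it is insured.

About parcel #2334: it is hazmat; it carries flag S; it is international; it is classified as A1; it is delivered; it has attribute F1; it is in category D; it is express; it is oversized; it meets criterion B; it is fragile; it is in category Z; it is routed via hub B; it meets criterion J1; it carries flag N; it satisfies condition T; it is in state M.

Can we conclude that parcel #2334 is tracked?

Yes

By R10 (it is in category D, it is classified as A1, it meets criterion B): it has marker E1.
By R16 (it is express, it satisfies condition T): it carries flag P.
By R20 (it carries flag P): it is tagged C.
By R25 (it is international, it is fragile): it is in state Q.
By R26 (it has attribute F1, it is oversized): it is consolidated.
By R28 (it carries flag N, it is hazmat, it is oversized): it has marker G.
By R1 (it has marker E1): it is tagged D1.
By R9 (it has marker G, it carries flag S): it satisfies condition J.
By R12 (it is in state Q, it is fragile): it meets criterion A.
By R14 (it satisfies condition J, it is tagged C): it carries flag V.
By R21 (it is consolidated): it requires refrigeration.
By R6 (it carries flag V, it is tagged D1): it satisfies condition Y.
By R11 (it meets criterion A, it is fragile): it meets criterion W.
By R23 (it meets criterion W): it has marker K1.
By R31 (it satisfies condition Y, it requires refrigeration): it is in category E.
By R22 (it is in category E, it has marker K1): it is priority.
By R8 (it is priority): it is tracked.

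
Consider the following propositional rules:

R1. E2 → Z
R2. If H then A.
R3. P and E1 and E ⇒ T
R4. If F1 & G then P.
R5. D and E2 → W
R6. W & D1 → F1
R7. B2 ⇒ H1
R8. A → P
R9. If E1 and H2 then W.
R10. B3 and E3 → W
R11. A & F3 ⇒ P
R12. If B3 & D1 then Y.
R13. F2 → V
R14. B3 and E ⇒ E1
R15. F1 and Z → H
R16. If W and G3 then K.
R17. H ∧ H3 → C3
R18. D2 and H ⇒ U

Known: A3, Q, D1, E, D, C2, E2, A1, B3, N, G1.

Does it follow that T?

Z  (by R1: E2)
W  (by R5: D, E2)
F1  (by R6: W, D1)
E1  (by R14: B3, E)
H  (by R15: F1, Z)
A  (by R2: H)
P  (by R8: A)
T  (by R3: P, E1, E)

Yes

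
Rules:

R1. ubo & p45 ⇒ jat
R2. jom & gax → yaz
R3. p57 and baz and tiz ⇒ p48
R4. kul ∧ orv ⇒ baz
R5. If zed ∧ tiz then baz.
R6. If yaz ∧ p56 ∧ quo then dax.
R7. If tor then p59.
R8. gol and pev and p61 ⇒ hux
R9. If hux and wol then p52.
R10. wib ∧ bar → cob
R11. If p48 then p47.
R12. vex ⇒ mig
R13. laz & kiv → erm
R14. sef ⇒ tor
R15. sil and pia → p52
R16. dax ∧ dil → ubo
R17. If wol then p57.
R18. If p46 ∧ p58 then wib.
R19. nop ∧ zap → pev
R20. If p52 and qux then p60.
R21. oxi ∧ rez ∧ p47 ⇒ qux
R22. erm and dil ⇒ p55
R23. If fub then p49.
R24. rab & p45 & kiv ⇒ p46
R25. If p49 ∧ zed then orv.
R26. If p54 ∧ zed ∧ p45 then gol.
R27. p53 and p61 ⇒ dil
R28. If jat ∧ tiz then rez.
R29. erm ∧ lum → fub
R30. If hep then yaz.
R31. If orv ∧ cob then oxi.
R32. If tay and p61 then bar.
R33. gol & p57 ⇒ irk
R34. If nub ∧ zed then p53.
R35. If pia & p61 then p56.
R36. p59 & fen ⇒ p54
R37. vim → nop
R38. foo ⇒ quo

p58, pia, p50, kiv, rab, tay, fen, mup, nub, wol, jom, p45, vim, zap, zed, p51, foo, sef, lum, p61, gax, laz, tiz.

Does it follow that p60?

Yes

yaz  (by R2: jom, gax)
baz  (by R5: zed, tiz)
erm  (by R13: laz, kiv)
tor  (by R14: sef)
p57  (by R17: wol)
p46  (by R24: rab, p45, kiv)
fub  (by R29: erm, lum)
bar  (by R32: tay, p61)
p53  (by R34: nub, zed)
p56  (by R35: pia, p61)
nop  (by R37: vim)
quo  (by R38: foo)
p48  (by R3: p57, baz, tiz)
dax  (by R6: yaz, p56, quo)
p59  (by R7: tor)
p47  (by R11: p48)
wib  (by R18: p46, p58)
pev  (by R19: nop, zap)
p49  (by R23: fub)
orv  (by R25: p49, zed)
dil  (by R27: p53, p61)
p54  (by R36: p59, fen)
cob  (by R10: wib, bar)
ubo  (by R16: dax, dil)
gol  (by R26: p54, zed, p45)
oxi  (by R31: orv, cob)
jat  (by R1: ubo, p45)
hux  (by R8: gol, pev, p61)
p52  (by R9: hux, wol)
rez  (by R28: jat, tiz)
qux  (by R21: oxi, rez, p47)
p60  (by R20: p52, qux)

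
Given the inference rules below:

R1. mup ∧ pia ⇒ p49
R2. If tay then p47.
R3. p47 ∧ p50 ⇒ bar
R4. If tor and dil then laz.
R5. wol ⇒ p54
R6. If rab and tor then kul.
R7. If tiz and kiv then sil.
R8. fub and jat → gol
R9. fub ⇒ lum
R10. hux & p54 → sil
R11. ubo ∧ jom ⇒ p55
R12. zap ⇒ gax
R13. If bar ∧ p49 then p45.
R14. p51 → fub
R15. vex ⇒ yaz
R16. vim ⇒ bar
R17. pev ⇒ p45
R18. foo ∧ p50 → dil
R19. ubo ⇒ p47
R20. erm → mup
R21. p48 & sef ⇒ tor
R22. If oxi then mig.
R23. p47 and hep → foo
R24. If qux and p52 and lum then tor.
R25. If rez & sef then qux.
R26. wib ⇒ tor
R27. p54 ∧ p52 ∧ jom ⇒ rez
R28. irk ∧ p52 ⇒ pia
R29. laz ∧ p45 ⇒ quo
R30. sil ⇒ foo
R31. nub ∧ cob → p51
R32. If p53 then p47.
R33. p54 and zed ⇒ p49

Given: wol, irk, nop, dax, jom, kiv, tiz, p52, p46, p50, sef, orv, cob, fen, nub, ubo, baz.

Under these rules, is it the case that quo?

No

Forward chaining from the given facts derives: p54, sil, p55, p47, rez, pia, foo, p51, bar, fub, dil, qux, lum, tor, laz.
The only rule concluding quo is R29, which needs p45; that is never established.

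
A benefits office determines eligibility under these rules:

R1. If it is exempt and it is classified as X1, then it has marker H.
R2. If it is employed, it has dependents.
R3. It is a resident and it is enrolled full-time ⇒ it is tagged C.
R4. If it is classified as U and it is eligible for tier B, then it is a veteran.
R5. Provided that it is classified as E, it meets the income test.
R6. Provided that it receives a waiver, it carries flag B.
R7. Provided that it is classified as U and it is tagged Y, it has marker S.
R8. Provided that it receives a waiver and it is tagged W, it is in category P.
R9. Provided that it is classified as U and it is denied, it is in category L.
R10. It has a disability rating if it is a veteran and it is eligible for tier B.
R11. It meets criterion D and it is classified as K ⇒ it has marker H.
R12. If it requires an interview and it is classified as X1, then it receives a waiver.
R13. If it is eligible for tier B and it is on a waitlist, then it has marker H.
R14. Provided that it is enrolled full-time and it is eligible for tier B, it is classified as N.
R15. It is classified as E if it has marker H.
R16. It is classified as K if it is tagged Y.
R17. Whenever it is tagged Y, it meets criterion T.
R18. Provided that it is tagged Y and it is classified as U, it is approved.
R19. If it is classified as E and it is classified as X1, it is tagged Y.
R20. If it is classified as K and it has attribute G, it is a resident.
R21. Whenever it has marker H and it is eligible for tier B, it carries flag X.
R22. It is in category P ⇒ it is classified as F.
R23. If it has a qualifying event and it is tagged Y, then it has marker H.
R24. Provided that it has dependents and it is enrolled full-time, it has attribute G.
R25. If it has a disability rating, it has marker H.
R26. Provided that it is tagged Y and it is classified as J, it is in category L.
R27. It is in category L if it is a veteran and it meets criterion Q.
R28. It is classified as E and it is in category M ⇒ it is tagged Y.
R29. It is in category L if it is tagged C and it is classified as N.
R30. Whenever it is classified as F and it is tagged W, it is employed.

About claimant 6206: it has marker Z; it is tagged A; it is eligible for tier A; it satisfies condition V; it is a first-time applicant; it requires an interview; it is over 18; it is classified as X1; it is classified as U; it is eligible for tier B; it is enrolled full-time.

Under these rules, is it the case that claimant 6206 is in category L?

No

Forward chaining from the given facts derives: is a veteran, has a disability rating, receives a waiver, is classified as N, has marker H, carries flag B, is classified as E, is tagged Y, carries flag X, meets the income test, has marker S, is classified as K, meets criterion T, is approved.
Rules concluding "it is in category L": R9 needs "it is denied"; R26 needs "it is classified as J"; R27 needs "it meets criterion Q"; R29 needs "it is tagged C" — none of these are established.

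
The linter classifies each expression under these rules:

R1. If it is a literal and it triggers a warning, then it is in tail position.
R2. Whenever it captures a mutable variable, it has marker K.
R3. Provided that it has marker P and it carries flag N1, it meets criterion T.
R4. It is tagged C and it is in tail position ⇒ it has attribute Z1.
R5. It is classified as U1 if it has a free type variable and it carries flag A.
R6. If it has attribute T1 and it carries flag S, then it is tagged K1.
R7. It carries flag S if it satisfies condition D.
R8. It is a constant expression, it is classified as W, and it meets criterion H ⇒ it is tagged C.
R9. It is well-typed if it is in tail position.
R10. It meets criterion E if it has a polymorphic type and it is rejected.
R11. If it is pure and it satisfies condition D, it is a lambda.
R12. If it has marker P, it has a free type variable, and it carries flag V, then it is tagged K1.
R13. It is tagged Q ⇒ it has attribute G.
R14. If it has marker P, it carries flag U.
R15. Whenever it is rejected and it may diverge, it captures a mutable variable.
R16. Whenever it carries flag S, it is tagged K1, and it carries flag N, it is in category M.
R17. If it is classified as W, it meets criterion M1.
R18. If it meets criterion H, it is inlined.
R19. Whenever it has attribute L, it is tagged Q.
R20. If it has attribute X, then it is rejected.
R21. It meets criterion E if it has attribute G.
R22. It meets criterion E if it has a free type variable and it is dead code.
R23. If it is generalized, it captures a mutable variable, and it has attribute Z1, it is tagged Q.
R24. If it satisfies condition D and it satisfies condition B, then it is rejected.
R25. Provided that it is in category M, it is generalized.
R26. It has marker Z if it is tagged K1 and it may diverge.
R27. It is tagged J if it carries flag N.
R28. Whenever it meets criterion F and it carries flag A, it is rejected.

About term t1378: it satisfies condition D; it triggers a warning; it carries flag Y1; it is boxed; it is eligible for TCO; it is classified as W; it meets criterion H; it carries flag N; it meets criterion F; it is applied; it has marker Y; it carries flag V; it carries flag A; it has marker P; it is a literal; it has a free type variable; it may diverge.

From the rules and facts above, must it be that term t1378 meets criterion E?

Forward chaining from the given facts derives: is in tail position, is classified as U1, carries flag S, is well-typed, is tagged K1, carries flag U, is in category M, meets criterion M1, is inlined, is generalized, has marker Z, is tagged J, is rejected, captures a mutable variable, has marker K.
Rules concluding "it meets criterion E": R10 needs "it has a polymorphic type"; R21 needs "it has attribute G"; R22 needs "it is dead code" — none of these are established.

No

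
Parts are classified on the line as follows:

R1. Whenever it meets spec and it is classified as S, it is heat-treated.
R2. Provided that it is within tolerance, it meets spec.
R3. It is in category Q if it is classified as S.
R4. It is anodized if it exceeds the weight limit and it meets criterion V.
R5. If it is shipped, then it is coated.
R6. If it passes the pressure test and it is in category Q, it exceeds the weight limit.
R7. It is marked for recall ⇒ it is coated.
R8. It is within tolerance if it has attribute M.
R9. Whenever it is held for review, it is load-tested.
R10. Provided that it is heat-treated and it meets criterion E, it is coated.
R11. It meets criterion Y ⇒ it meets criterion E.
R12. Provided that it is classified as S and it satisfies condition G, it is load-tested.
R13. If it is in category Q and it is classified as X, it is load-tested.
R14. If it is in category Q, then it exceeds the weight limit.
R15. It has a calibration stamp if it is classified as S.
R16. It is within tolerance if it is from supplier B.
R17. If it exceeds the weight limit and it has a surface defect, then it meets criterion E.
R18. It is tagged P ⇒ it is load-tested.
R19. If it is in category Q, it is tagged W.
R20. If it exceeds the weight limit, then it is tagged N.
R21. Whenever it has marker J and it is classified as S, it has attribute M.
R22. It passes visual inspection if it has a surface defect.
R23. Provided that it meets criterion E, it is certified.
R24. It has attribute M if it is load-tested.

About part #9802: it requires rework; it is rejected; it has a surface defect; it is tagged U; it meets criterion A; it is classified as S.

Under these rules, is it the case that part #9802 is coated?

No

Forward chaining from the given facts derives: is in category Q, exceeds the weight limit, has a calibration stamp, meets criterion E, is tagged W, is tagged N, passes visual inspection, is certified.
Rules concluding "it is coated": R5 needs "it is shipped"; R7 needs "it is marked for recall"; R10 needs "it is heat-treated" — none of these are established.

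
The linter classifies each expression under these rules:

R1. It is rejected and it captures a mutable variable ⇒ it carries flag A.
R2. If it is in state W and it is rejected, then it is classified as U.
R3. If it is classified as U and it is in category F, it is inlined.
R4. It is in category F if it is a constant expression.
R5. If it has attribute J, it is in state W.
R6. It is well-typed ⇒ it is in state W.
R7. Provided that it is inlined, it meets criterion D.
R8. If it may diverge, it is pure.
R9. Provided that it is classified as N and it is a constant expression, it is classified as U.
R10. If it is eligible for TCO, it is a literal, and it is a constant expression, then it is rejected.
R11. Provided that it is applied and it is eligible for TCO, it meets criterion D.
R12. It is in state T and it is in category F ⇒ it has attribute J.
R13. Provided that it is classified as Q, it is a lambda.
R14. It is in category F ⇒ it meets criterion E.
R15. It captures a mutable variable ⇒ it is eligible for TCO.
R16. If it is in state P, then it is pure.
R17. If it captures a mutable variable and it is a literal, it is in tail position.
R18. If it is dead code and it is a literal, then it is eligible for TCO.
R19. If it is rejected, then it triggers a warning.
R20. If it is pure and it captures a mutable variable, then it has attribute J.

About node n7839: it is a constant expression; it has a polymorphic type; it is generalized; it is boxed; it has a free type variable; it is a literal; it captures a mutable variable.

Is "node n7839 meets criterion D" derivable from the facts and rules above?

No

Forward chaining from the given facts derives: is in category F, meets criterion E, is eligible for TCO, is in tail position, is rejected, triggers a warning, carries flag A.
Rules concluding "it meets criterion D": R7 needs "it is inlined"; R11 needs "it is applied" — none of these are established.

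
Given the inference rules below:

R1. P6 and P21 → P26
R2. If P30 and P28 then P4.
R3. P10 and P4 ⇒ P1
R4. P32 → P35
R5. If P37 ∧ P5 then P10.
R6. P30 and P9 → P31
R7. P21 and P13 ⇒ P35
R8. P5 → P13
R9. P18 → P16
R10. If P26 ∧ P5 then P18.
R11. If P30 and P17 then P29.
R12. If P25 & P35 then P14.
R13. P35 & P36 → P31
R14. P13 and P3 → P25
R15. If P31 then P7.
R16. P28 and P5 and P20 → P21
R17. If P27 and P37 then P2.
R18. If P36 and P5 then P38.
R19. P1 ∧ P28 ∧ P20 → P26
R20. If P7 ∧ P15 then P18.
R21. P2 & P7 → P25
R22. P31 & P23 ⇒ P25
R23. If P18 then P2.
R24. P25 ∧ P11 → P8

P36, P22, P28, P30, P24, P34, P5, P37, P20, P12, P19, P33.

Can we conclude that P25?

P4  (by R2: P30, P28)
P10  (by R5: P37, P5)
P13  (by R8: P5)
P21  (by R16: P28, P5, P20)
P1  (by R3: P10, P4)
P35  (by R7: P21, P13)
P31  (by R13: P35, P36)
P7  (by R15: P31)
P26  (by R19: P1, P28, P20)
P18  (by R10: P26, P5)
P2  (by R23: P18)
P25  (by R21: P2, P7)

Yes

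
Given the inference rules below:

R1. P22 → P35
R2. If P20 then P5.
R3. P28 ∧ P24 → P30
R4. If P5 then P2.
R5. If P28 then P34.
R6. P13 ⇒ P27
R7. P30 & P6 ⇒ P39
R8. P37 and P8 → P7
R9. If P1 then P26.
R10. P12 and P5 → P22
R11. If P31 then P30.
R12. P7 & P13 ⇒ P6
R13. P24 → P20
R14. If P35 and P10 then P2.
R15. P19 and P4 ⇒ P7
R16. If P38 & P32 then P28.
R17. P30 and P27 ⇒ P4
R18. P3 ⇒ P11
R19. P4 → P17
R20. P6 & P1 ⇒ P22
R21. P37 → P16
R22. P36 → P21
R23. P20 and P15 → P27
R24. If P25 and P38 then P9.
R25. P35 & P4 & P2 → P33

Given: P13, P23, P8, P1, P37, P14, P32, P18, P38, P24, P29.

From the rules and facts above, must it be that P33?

Yes

P27  (by R6: P13)
P7  (by R8: P37, P8)
P6  (by R12: P7, P13)
P20  (by R13: P24)
P28  (by R16: P38, P32)
P22  (by R20: P6, P1)
P35  (by R1: P22)
P5  (by R2: P20)
P30  (by R3: P28, P24)
P2  (by R4: P5)
P4  (by R17: P30, P27)
P33  (by R25: P35, P4, P2)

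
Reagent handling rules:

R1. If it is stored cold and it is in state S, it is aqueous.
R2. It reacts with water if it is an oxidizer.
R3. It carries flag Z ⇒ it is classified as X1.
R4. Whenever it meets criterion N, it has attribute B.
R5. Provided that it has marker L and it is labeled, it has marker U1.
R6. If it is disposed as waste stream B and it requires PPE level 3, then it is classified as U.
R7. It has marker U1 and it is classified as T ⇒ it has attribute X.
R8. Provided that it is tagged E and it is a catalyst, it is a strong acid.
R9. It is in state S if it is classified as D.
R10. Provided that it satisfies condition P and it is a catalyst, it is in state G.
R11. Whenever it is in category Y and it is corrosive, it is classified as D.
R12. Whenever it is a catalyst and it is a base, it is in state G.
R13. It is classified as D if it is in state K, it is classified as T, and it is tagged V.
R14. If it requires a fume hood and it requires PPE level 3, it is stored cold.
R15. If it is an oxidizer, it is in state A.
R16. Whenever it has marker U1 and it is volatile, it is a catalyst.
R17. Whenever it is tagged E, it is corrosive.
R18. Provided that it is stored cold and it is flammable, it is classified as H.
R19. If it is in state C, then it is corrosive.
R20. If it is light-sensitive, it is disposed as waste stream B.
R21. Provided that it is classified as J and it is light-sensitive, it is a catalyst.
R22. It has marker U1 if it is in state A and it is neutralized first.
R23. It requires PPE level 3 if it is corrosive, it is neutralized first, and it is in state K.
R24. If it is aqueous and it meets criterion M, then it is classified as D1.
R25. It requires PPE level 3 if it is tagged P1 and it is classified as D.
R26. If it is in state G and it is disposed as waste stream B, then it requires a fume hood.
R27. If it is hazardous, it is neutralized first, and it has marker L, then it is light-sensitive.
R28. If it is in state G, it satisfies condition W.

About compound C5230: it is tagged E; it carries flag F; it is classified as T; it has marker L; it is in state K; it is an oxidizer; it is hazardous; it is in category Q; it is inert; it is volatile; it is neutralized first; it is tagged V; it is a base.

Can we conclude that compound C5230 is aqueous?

Yes

By R13 (it is in state K, it is classified as T, it is tagged V): it is classified as D.
By R15 (it is an oxidizer): it is in state A.
By R17 (it is tagged E): it is corrosive.
By R22 (it is in state A, it is neutralized first): it has marker U1.
By R23 (it is corrosive, it is neutralized first, it is in state K): it requires PPE level 3.
By R27 (it is hazardous, it is neutralized first, it has marker L): it is light-sensitive.
By R9 (it is classified as D): it is in state S.
By R16 (it has marker U1, it is volatile): it is a catalyst.
By R20 (it is light-sensitive): it is disposed as waste stream B.
By R12 (it is a catalyst, it is a base): it is in state G.
By R26 (it is in state G, it is disposed as waste stream B): it requires a fume hood.
By R14 (it requires a fume hood, it requires PPE level 3): it is stored cold.
By R1 (it is stored cold, it is in state S): it is aqueous.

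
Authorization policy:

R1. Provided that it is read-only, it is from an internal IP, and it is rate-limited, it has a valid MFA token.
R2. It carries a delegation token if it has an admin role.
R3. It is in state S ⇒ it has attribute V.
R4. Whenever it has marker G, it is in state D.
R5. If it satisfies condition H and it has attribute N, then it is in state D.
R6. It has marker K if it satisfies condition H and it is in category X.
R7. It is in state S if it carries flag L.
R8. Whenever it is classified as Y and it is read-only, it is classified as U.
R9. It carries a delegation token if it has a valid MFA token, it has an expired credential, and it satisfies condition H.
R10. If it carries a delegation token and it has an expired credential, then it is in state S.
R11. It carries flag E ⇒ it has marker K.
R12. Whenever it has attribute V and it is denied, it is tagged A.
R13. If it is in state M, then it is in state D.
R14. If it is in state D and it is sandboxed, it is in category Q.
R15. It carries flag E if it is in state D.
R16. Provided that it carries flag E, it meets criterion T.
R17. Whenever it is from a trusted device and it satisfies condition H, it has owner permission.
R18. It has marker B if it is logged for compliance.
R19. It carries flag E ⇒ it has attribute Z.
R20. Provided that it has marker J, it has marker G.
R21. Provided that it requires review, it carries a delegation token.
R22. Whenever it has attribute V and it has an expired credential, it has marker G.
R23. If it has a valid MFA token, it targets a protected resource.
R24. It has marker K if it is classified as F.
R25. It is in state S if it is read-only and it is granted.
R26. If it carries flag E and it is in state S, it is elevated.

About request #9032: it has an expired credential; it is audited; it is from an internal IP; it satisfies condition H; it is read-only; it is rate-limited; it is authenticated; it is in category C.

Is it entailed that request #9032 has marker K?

By R1 (it is read-only, it is from an internal IP, it is rate-limited): it has a valid MFA token.
By R9 (it has a valid MFA token, it has an expired credential, it satisfies condition H): it carries a delegation token.
By R10 (it carries a delegation token, it has an expired credential): it is in state S.
By R3 (it is in state S): it has attribute V.
By R22 (it has attribute V, it has an expired credential): it has marker G.
By R4 (it has marker G): it is in state D.
By R15 (it is in state D): it carries flag E.
By R11 (it carries flag E): it has marker K.

Yes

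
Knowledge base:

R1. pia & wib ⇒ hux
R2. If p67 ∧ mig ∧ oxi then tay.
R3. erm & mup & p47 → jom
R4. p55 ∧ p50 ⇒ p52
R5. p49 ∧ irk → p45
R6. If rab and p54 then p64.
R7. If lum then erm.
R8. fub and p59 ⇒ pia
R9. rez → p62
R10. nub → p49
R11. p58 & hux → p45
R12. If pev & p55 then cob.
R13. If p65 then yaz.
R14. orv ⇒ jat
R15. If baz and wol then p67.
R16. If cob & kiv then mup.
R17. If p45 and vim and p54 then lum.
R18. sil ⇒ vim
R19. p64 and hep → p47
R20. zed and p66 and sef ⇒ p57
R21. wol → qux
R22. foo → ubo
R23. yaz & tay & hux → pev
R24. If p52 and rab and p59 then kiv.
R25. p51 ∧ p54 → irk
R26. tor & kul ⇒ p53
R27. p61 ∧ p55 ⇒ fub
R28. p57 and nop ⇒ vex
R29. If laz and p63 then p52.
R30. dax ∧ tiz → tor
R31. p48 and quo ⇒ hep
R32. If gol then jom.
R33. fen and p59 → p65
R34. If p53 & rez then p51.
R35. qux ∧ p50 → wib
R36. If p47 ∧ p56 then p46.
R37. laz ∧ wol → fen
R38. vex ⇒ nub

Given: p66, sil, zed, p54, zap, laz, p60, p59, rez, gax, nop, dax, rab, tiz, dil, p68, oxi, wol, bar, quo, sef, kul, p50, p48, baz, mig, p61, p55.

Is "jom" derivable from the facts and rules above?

p52  (by R4: p55, p50)
p64  (by R6: rab, p54)
p67  (by R15: baz, wol)
vim  (by R18: sil)
p57  (by R20: zed, p66, sef)
qux  (by R21: wol)
kiv  (by R24: p52, rab, p59)
fub  (by R27: p61, p55)
vex  (by R28: p57, nop)
tor  (by R30: dax, tiz)
hep  (by R31: p48, quo)
wib  (by R35: qux, p50)
fen  (by R37: laz, wol)
nub  (by R38: vex)
tay  (by R2: p67, mig, oxi)
pia  (by R8: fub, p59)
p49  (by R10: nub)
p47  (by R19: p64, hep)
p53  (by R26: tor, kul)
p65  (by R33: fen, p59)
p51  (by R34: p53, rez)
hux  (by R1: pia, wib)
yaz  (by R13: p65)
pev  (by R23: yaz, tay, hux)
irk  (by R25: p51, p54)
p45  (by R5: p49, irk)
cob  (by R12: pev, p55)
mup  (by R16: cob, kiv)
lum  (by R17: p45, vim, p54)
erm  (by R7: lum)
jom  (by R3: erm, mup, p47)

Yes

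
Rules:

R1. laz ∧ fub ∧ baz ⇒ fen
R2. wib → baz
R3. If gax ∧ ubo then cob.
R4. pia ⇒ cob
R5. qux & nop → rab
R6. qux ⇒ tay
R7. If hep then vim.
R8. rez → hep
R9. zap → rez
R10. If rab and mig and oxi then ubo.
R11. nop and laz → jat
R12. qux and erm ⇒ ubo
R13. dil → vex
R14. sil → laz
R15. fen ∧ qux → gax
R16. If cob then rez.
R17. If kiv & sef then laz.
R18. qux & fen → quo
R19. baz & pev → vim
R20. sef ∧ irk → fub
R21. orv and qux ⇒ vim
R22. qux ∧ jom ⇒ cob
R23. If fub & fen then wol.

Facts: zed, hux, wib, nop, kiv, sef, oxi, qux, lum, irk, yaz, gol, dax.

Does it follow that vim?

No

Forward chaining from the given facts derives: baz, rab, tay, laz, fub, fen, jat, gax, quo, wol.
Rules concluding vim: R7 needs hep; R19 needs pev; R21 needs orv — none of these are established.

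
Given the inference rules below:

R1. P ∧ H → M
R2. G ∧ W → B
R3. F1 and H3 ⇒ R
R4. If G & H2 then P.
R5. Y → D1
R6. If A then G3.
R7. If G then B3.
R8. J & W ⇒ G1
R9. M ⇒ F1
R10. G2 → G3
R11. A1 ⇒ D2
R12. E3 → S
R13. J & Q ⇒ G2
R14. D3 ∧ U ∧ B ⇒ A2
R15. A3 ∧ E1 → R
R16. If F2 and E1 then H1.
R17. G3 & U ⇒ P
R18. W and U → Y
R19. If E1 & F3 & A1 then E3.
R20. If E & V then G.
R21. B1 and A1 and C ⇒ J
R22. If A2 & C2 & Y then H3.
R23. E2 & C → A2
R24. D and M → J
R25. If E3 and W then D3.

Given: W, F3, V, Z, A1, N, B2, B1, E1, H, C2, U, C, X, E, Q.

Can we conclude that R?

Yes

Y  (by R18: W, U)
E3  (by R19: E1, F3, A1)
G  (by R20: E, V)
J  (by R21: B1, A1, C)
D3  (by R25: E3, W)
B  (by R2: G, W)
G2  (by R13: J, Q)
A2  (by R14: D3, U, B)
H3  (by R22: A2, C2, Y)
G3  (by R10: G2)
P  (by R17: G3, U)
M  (by R1: P, H)
F1  (by R9: M)
R  (by R3: F1, H3)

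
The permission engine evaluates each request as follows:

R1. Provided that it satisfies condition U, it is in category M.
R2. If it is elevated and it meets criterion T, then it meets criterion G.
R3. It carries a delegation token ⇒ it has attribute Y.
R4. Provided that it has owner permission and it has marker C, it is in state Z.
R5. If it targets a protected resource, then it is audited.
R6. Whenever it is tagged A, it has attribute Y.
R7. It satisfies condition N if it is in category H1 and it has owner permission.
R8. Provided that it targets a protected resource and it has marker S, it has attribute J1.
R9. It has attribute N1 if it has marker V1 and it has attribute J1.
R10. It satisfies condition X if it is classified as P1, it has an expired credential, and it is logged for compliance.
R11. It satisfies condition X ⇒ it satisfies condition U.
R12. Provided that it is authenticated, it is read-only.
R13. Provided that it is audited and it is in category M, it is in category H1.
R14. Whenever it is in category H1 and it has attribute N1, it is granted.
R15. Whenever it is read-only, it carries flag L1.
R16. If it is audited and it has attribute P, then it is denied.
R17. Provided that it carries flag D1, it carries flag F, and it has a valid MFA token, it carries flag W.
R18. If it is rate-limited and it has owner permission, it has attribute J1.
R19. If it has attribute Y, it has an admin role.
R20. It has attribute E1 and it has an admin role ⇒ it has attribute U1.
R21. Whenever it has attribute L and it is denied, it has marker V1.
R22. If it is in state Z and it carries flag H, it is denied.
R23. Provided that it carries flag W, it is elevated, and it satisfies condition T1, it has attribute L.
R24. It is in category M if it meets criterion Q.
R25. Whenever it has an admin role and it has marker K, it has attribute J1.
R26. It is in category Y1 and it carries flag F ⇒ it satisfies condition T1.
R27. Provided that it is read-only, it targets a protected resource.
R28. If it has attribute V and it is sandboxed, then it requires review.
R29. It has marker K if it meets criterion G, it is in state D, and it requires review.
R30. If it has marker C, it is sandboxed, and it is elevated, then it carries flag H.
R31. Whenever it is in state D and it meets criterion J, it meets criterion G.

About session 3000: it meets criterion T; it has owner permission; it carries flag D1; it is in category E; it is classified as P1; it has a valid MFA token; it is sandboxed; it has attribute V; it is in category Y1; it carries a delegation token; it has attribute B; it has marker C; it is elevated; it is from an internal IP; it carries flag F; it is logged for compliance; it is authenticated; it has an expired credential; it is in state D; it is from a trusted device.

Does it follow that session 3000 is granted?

Yes

By R2 (it is elevated, it meets criterion T): it meets criterion G.
By R3 (it carries a delegation token): it has attribute Y.
By R4 (it has owner permission, it has marker C): it is in state Z.
By R10 (it is classified as P1, it has an expired credential, it is logged for compliance): it satisfies condition X.
By R11 (it satisfies condition X): it satisfies condition U.
By R12 (it is authenticated): it is read-only.
By R17 (it carries flag D1, it carries flag F, it has a valid MFA token): it carries flag W.
By R19 (it has attribute Y): it has an admin role.
By R26 (it is in category Y1, it carries flag F): it satisfies condition T1.
By R27 (it is read-only): it targets a protected resource.
By R28 (it has attribute V, it is sandboxed): it requires review.
By R29 (it meets criterion G, it is in state D, it requires review): it has marker K.
By R30 (it has marker C, it is sandboxed, it is elevated): it carries flag H.
By R1 (it satisfies condition U): it is in category M.
By R5 (it targets a protected resource): it is audited.
By R13 (it is audited, it is in category M): it is in category H1.
By R22 (it is in state Z, it carries flag H): it is denied.
By R23 (it carries flag W, it is elevated, it satisfies condition T1): it has attribute L.
By R25 (it has an admin role, it has marker K): it has attribute J1.
By R21 (it has attribute L, it is denied): it has marker V1.
By R9 (it has marker V1, it has attribute J1): it has attribute N1.
By R14 (it is in category H1, it has attribute N1): it is granted.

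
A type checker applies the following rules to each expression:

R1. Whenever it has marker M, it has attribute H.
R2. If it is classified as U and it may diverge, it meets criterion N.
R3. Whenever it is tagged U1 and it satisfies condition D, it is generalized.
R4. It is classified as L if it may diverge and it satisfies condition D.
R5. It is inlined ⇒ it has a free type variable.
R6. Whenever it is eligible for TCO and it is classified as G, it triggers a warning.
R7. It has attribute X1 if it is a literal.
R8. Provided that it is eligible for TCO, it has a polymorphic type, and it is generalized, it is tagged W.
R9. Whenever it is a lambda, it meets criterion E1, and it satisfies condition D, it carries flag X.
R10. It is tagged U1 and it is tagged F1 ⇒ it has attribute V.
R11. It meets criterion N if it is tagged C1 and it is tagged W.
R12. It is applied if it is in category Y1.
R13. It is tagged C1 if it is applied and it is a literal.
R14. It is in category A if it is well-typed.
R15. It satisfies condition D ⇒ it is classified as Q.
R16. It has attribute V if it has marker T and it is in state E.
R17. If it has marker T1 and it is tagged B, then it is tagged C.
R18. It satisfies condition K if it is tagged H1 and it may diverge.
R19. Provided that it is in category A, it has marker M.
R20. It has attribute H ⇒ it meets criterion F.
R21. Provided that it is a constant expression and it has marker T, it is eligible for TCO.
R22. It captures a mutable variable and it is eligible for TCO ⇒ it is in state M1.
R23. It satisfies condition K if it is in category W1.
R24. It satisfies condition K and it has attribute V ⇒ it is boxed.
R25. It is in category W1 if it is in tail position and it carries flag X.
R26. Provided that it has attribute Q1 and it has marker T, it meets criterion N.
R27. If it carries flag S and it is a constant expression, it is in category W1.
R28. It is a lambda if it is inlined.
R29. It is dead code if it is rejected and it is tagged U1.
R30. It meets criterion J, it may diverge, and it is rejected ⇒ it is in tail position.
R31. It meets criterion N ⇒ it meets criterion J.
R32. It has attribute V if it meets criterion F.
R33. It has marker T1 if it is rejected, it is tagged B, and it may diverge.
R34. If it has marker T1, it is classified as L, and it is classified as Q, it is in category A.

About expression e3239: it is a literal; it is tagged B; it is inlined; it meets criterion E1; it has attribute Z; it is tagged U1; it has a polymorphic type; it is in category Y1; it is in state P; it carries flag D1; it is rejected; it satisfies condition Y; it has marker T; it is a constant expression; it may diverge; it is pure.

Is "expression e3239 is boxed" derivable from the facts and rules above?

No

Forward chaining from the given facts derives: has a free type variable, has attribute X1, is applied, is tagged C1, is eligible for TCO, is a lambda, is dead code, has marker T1, is tagged C.
The only rule concluding "it is boxed" is R24, which needs "it satisfies condition K"; that is never established.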